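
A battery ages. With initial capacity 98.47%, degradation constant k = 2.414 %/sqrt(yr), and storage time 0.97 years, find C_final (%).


Step 1: sqrt(0.97 yr) = 0.98489
Step 2: drop = 2.414 * 0.98489 = 2.3775
Step 3: C_final = 98.47 - 2.3775 = 96.09%

96.09%


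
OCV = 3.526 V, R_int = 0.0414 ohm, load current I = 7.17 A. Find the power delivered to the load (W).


Step 1: V_terminal = OCV - I*R = 3.526 - 7.17 * 0.0414 = 3.2292 V
Step 2: P_out = V_terminal * I = 3.2292 * 7.17 = 23.15 W

23.15 W


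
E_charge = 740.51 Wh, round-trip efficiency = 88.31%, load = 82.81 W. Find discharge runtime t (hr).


Step 1: E_discharge = eta/100 * E_charge = 88.31/100 * 740.51 = 653.94 Wh
Step 2: t = E_discharge / P = 653.94 / 82.81 = 7.897 hr

7.897 hr


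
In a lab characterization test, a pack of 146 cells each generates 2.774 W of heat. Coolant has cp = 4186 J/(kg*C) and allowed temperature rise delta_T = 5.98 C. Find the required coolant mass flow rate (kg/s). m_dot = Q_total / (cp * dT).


Step 1: Total heat Q = 146 * 2.774 W = 405 W
Step 2: denom = cp * dT = 4186 * 5.98 = 25032
Step 3: m_dot = 405 / 25032 = 0.01618 kg/s

0.01618 kg/s


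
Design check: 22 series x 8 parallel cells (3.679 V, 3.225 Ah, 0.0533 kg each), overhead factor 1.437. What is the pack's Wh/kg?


Step 1: V_pack = 22 * 3.679 = 80.938 V
Step 2: C_pack = 8 * 3.225 = 25.8 Ah
Step 3: E_pack = V_pack * C_pack = 80.938 * 25.8 = 2088.2 Wh
Step 4: m_pack = 22 * 8 * 0.0533 * 1.437 = 13.48 kg
Step 5: ED = E_pack / m_pack = 2088.2 / 13.48 = 154.9 Wh/kg

154.9 Wh/kg


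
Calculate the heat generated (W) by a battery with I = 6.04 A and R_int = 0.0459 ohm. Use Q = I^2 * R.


Q = I^2 * R = 6.04^2 * 0.0459 = 1.675 W

1.675 W


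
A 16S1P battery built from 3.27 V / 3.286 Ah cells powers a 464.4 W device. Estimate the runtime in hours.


Step 1: E_pack = Ns * V_cell * Np * C_cell = 16 * 3.27 * 1 * 3.286 = 171.92 Wh
Step 2: t = E_pack / P = 171.92 / 464.4 = 0.3702 hr

0.3702 hr


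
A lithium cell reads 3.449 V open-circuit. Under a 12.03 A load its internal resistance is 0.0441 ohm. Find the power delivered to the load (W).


Step 1: V_terminal = OCV - I*R = 3.449 - 12.03 * 0.0441 = 2.9185 V
Step 2: P_out = V_terminal * I = 2.9185 * 12.03 = 35.11 W

35.11 W


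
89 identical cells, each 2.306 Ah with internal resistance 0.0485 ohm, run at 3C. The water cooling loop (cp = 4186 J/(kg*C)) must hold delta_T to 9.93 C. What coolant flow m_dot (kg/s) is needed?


Step 1: I = 3 * 2.306 = 6.918 A
Step 2: Q_cell = I^2 * R = 6.918^2 * 0.0485 = 2.3211 W
Step 3: Q_total = 89 * 2.3211 = 206.58 W
Step 4: m_dot = Q_total / (cp * dT) = 206.58 / (4186 * 9.93) = 0.004970 kg/s

0.004970 kg/s


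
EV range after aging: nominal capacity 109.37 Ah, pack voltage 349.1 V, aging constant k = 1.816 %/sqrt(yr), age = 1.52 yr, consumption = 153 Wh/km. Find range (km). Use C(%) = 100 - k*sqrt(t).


Step 1: capacity retention = 100 - 1.816 * sqrt(1.52) = 100 - 1.816 * 1.2329 = 97.761%
Step 2: C_now = 109.37 * 97.761/100 = 106.92 Ah
Step 3: E_pack = V * C_now = 349.1 * 106.92 = 37326 Wh
Step 4: range = E_pack / consumption = 37326 / 153 = 244.0 km

244.0 km


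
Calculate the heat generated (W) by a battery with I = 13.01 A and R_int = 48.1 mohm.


Convert: R = 48.1 mohm = 0.0481 ohm
I^2 = 169.26
Q = 169.26 * 0.0481 = 8.141 W

8.141 W


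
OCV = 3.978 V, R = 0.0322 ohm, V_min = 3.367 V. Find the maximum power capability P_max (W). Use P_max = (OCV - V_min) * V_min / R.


dV = OCV - V_min = 0.611 V (so I_max = dV / R)
P_max = dV * V_min / R = 0.611 * 3.367 / 0.0322 = 63.89 W

63.89 W


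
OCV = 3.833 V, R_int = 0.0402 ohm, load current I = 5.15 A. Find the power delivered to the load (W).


Step 1: V_terminal = OCV - I*R = 3.833 - 5.15 * 0.0402 = 3.626 V
Step 2: P_out = V_terminal * I = 3.626 * 5.15 = 18.67 W

18.67 W


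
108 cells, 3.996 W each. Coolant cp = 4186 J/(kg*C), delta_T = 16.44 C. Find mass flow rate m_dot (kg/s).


Q_total = 108 * 3.996 = 431.57 W
m_dot = Q_total / (cp * dT) = 431.57 / (4186 * 16.44) = 0.006271 kg/s

0.006271 kg/s


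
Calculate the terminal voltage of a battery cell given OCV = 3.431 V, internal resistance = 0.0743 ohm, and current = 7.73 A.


V = OCV - I*R = 3.431 - 7.73 * 0.0743 = 2.857 V

2.857 V


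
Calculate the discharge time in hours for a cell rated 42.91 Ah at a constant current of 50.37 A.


Runtime = 42.91 Ah / 50.37 A = 0.8519 hr

0.8519 hr


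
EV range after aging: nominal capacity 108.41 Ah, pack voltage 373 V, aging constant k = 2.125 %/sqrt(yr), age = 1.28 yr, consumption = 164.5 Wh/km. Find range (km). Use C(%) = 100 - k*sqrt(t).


Step 1: capacity retention = 100 - 2.125 * sqrt(1.28) = 100 - 2.125 * 1.1314 = 97.596%
Step 2: C_now = 108.41 * 97.596/100 = 105.8 Ah
Step 3: E_pack = V * C_now = 373 * 105.8 = 39463 Wh
Step 4: range = E_pack / consumption = 39463 / 164.5 = 239.9 km

239.9 km


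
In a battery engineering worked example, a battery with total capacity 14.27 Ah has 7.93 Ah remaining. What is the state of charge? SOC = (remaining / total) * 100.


SOC = (remaining / total) * 100 = (7.93 / 14.27) * 100 = 55.57%

55.57%


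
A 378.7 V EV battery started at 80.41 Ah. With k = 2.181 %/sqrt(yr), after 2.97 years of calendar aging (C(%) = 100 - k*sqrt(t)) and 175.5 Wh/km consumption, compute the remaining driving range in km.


Step 1: capacity retention = 100 - 2.181 * sqrt(2.97) = 100 - 2.181 * 1.7234 = 96.241%
Step 2: C_now = 80.41 * 96.241/100 = 77.387 Ah
Step 3: E_pack = V * C_now = 378.7 * 77.387 = 29306 Wh
Step 4: range = E_pack / consumption = 29306 / 175.5 = 167.0 km

167.0 km


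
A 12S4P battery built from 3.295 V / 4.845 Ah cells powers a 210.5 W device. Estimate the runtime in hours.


Step 1: E_pack = Ns * V_cell * Np * C_cell = 12 * 3.295 * 4 * 4.845 = 766.29 Wh
Step 2: t = E_pack / P = 766.29 / 210.5 = 3.640 hr

3.640 hr


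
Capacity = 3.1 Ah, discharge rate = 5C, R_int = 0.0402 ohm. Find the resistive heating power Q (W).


Step 1: I = C_rate * capacity = 5 * 3.1 = 15.5 A
Step 2: Q = I^2 * R = 15.5^2 * 0.0402 = 240.25 * 0.0402 = 9.658 W

9.658 W


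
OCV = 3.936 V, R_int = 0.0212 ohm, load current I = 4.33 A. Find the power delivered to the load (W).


Step 1: V_terminal = OCV - I*R = 3.936 - 4.33 * 0.0212 = 3.8442 V
Step 2: P_out = V_terminal * I = 3.8442 * 4.33 = 16.65 W

16.65 W


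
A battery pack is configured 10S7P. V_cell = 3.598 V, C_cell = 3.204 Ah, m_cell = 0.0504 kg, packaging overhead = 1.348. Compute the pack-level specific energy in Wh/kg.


Step 1: V_pack = 10 * 3.598 = 35.98 V
Step 2: C_pack = 7 * 3.204 = 22.428 Ah
Step 3: E_pack = V_pack * C_pack = 35.98 * 22.428 = 806.96 Wh
Step 4: m_pack = 10 * 7 * 0.0504 * 1.348 = 4.7557 kg
Step 5: ED = E_pack / m_pack = 806.96 / 4.7557 = 169.7 Wh/kg

169.7 Wh/kg


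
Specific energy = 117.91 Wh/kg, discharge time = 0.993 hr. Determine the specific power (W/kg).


P_specific = E / t = 117.91 / 0.993 = 118.7 W/kg

118.7 W/kg


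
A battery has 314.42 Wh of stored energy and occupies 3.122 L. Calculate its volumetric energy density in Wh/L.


Volumetric ED = 314.42 Wh / 3.122 L = 100.7 Wh/L

100.7 Wh/L


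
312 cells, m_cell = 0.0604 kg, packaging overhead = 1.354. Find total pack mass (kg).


m_pack = n * m_cell * overhead = 312 * 0.0604 * 1.354 = 25.52 kg

25.52 kg


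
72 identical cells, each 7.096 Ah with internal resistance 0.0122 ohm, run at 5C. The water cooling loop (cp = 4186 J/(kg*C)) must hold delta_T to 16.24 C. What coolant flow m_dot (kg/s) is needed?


Step 1: I = 5 * 7.096 = 35.48 A
Step 2: Q_cell = I^2 * R = 35.48^2 * 0.0122 = 15.358 W
Step 3: Q_total = 72 * 15.358 = 1105.8 W
Step 4: m_dot = Q_total / (cp * dT) = 1105.8 / (4186 * 16.24) = 0.01627 kg/s

0.01627 kg/s


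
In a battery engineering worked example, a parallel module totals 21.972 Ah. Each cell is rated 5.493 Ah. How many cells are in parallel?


n = C_total / C_cell = 21.972 / 5.493 = 4

4


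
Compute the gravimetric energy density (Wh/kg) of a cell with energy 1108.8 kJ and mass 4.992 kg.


Convert: E = 1108.8 kJ = 308 Wh
ED = E / m = 308 / 4.992 = 61.70 Wh/kg

61.70 Wh/kg


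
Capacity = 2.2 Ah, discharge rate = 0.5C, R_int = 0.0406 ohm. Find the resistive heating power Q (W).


Step 1: I = C_rate * capacity = 0.5 * 2.2 = 1.1 A
Step 2: Q = I^2 * R = 1.1^2 * 0.0406 = 1.21 * 0.0406 = 0.04913 W

0.04913 W


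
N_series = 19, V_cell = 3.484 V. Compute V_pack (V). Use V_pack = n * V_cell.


Series voltages add: 19 * 3.484 V = 66.196 V

66.196 V


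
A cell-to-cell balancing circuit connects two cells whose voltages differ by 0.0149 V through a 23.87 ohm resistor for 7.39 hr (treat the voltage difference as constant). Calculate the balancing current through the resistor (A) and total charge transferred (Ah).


I_bal = dV / R = 0.0149 / 23.87 = 6.2421e-04 A
Q = I_bal * t = 6.2421e-04 * 7.39 = 0.004613 Ah

I=6.2421e-04 A, Q=0.004613 Ah


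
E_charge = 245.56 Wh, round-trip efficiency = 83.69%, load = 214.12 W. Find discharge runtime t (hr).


Step 1: E_discharge = eta/100 * E_charge = 83.69/100 * 245.56 = 205.51 Wh
Step 2: t = E_discharge / P = 205.51 / 214.12 = 0.9598 hr

0.9598 hr


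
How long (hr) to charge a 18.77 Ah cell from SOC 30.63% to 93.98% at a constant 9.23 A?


Step 1: dSOC = 93.98% - 30.63% = 63.35%
Step 2: delta_Ah = 18.77 * 63.35 / 100 = 11.891 Ah
Step 3: t = 11.891 / 9.23 = 1.288 hr

1.288 hr


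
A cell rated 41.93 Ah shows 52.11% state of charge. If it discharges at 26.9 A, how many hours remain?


Step 1: remaining = SOC/100 * C_total = 52.11/100 * 41.93 = 21.85 Ah
Step 2: t = remaining / I = 21.85 / 26.9 = 0.8123 hr

0.8123 hr


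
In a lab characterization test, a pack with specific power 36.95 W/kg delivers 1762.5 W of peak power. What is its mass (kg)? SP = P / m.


m = P / SP = 1762.5 / 36.95 = 47.70 kg

47.70 kg


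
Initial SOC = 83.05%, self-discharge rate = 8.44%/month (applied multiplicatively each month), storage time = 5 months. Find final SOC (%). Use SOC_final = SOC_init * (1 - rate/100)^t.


decay = (1 - 8.44/100)^5 = 0.64347
SOC_final = 83.05 * 0.64347 = 53.44%

53.44%


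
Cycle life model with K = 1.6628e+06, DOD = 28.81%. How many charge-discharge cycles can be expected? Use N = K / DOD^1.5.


DOD^1.5 = 154.64
N = K / DOD^1.5 = 1.6628e+06 / 154.64 = 10750

10750 cycles


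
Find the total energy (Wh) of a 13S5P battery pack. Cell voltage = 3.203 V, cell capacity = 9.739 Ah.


V_pack = 13 * 3.203 = 41.639 V
C_pack = 5 * 9.739 = 48.695 Ah
E = V_pack * C_pack = 41.639 * 48.695 = 2028 Wh

2028 Wh


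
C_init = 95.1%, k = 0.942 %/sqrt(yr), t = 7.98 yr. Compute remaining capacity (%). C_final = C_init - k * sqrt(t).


Step 1: sqrt(7.98 yr) = 2.8249
Step 2: drop = 0.942 * 2.8249 = 2.6611
Step 3: C_final = 95.1 - 2.6611 = 92.44%

92.44%


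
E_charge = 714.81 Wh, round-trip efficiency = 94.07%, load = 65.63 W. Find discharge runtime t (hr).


Step 1: E_discharge = eta/100 * E_charge = 94.07/100 * 714.81 = 672.42 Wh
Step 2: t = E_discharge / P = 672.42 / 65.63 = 10.25 hr

10.25 hr


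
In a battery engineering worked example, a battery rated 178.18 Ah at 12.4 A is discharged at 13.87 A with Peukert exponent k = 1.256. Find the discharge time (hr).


Step 1: t_rated = C / I_rated = 178.18 / 12.4 = 14.369 hr
Step 2: ratio = 12.4 / 13.87 = 0.89402
Step 3: ratio^k = 0.89402^1.256 = 0.86874
Step 4: t = t_rated * ratio^k = 14.369 * 0.86874 = 12.48 hr

12.48 hr


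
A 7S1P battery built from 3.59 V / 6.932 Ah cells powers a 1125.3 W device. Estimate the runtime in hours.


Step 1: E_pack = Ns * V_cell * Np * C_cell = 7 * 3.59 * 1 * 6.932 = 174.2 Wh
Step 2: t = E_pack / P = 174.2 / 1125.3 = 0.1548 hr

0.1548 hr


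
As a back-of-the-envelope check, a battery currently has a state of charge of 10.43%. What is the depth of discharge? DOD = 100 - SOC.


DOD = 100 - SOC = 100 - 10.43 = 89.57%

89.57%


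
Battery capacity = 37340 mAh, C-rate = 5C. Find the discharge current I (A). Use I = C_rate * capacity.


Convert: capacity = 37340 mAh = 37.34 Ah
At 5C: I = 5 * 37.34 Ah = 186.7 A

186.7 A


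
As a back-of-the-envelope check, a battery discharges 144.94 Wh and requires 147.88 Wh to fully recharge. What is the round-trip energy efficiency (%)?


eta_e = E_dis / E_chg * 100 = 144.94 / 147.88 * 100 = 98.01%

98.01%


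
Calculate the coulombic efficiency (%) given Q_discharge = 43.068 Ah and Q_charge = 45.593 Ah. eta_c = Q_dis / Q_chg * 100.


eta_c = Q_dis / Q_chg * 100 = 43.068 / 45.593 * 100 = 94.46%

94.46%


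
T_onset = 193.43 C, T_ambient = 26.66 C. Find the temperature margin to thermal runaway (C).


Safety margin = 193.43 C - 26.66 C = 166.77 C

166.77 C


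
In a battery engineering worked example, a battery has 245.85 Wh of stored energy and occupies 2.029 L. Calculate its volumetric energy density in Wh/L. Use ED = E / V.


ED = E / V = 245.85 / 2.029 = 121.2 Wh/L

121.2 Wh/L


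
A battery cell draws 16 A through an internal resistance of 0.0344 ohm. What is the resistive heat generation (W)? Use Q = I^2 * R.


I^2 = 256
Q = 256 * 0.0344 = 8.806 W

8.806 W


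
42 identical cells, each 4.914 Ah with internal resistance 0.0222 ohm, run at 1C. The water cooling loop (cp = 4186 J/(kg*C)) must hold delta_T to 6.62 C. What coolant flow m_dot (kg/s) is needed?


Step 1: I = 1 * 4.914 = 4.914 A
Step 2: Q_cell = I^2 * R = 4.914^2 * 0.0222 = 0.53607 W
Step 3: Q_total = 42 * 0.53607 = 22.515 W
Step 4: m_dot = Q_total / (cp * dT) = 22.515 / (4186 * 6.62) = 8.125e-04 kg/s

8.125e-04 kg/s


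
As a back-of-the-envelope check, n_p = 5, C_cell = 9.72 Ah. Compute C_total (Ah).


Parallel capacities add: 5 * 9.72 Ah = 48.6 Ah

48.6 Ah


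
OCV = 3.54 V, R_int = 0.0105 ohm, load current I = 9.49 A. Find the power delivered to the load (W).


Step 1: V_terminal = OCV - I*R = 3.54 - 9.49 * 0.0105 = 3.4404 V
Step 2: P_out = V_terminal * I = 3.4404 * 9.49 = 32.65 W

32.65 W


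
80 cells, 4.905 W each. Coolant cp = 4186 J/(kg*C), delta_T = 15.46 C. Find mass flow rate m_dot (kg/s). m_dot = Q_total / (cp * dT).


Step 1: Total heat Q = 80 * 4.905 W = 392.4 W
Step 2: denom = cp * dT = 4186 * 15.46 = 64716
Step 3: m_dot = 392.4 / 64716 = 0.006063 kg/s

0.006063 kg/s


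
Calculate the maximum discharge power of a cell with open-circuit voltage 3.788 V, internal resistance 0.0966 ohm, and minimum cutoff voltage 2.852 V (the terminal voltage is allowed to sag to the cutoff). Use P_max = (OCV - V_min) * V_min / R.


P_max = (OCV - V_min) * V_min / R = (3.788 - 2.852) * 2.852 / 0.0966 = 0.936 * 2.852 / 0.0966 = 27.63 W

27.63 W


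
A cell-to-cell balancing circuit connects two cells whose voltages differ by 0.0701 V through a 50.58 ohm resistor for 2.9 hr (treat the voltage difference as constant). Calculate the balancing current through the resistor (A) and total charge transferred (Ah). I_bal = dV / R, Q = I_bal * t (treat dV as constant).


First, Ohm's law: I_bal = 0.0701 V / 50.58 ohm = 0.0013859 A
Then Q = I * t = 0.0013859 A * 2.9 hr = 0.004019 Ah

I=0.0013859 A, Q=0.004019 Ah


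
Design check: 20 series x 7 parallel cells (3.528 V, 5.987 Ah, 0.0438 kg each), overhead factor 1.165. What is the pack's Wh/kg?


Step 1: V_pack = 20 * 3.528 = 70.56 V
Step 2: C_pack = 7 * 5.987 = 41.909 Ah
Step 3: E_pack = V_pack * C_pack = 70.56 * 41.909 = 2957.1 Wh
Step 4: m_pack = 20 * 7 * 0.0438 * 1.165 = 7.1438 kg
Step 5: ED = E_pack / m_pack = 2957.1 / 7.1438 = 413.9 Wh/kg

413.9 Wh/kg


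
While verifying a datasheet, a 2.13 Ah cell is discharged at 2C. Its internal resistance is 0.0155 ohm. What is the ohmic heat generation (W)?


Step 1: I = C_rate * capacity = 2 * 2.13 = 4.26 A
Step 2: Q = I^2 * R = 4.26^2 * 0.0155 = 18.148 * 0.0155 = 0.2813 W

0.2813 W


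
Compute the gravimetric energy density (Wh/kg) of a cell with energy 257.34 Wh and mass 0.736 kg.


ED = E / m = 257.34 / 0.736 = 349.6 Wh/kg

349.6 Wh/kg


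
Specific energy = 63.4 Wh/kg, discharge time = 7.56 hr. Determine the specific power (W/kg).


Specific power = 63.4 Wh/kg / 7.56 hr = 8.386 W/kg

8.386 W/kg


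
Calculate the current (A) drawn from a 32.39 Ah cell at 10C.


I = C_rate * capacity = 10 * 32.39 = 323.9 A

323.9 A


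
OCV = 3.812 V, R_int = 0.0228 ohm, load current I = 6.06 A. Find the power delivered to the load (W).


Step 1: V_terminal = OCV - I*R = 3.812 - 6.06 * 0.0228 = 3.6738 V
Step 2: P_out = V_terminal * I = 3.6738 * 6.06 = 22.26 W

22.26 W


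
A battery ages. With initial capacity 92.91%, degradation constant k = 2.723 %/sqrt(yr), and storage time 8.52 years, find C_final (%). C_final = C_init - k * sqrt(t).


Step 1: sqrt(8.52 yr) = 2.9189
Step 2: drop = 2.723 * 2.9189 = 7.9482
Step 3: C_final = 92.91 - 7.9482 = 84.96%

84.96%


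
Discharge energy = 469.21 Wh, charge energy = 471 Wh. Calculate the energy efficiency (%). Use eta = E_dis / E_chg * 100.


Round-trip efficiency = 469.21/471 * 100% = 99.62%

99.62%


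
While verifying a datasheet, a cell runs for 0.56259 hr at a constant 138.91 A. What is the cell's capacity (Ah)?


C = I * t = 138.91 * 0.56259 = 78.15 Ah

78.15 Ah


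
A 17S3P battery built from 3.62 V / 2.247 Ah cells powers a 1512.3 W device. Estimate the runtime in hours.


Step 1: E_pack = Ns * V_cell * Np * C_cell = 17 * 3.62 * 3 * 2.247 = 414.84 Wh
Step 2: t = E_pack / P = 414.84 / 1512.3 = 0.2743 hr

0.2743 hr


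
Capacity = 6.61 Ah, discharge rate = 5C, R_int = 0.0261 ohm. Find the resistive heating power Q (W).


Step 1: I = C_rate * capacity = 5 * 6.61 = 33.05 A
Step 2: Q = I^2 * R = 33.05^2 * 0.0261 = 1092.3 * 0.0261 = 28.51 W

28.51 W


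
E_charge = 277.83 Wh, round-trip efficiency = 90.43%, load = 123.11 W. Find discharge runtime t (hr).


Step 1: E_discharge = eta/100 * E_charge = 90.43/100 * 277.83 = 251.24 Wh
Step 2: t = E_discharge / P = 251.24 / 123.11 = 2.041 hr

2.041 hr


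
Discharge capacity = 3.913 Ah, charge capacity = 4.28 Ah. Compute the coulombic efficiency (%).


Coulombic efficiency = 3.913/4.28 * 100% = 91.43%

91.43%


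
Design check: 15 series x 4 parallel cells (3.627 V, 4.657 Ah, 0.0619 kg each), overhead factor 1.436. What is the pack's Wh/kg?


Step 1: V_pack = 15 * 3.627 = 54.405 V
Step 2: C_pack = 4 * 4.657 = 18.628 Ah
Step 3: E_pack = V_pack * C_pack = 54.405 * 18.628 = 1013.5 Wh
Step 4: m_pack = 15 * 4 * 0.0619 * 1.436 = 5.3333 kg
Step 5: ED = E_pack / m_pack = 1013.5 / 5.3333 = 190.0 Wh/kg

190.0 Wh/kg


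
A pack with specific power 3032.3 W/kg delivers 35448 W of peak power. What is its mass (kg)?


m = P / SP = 35448 / 3032.3 = 11.69 kg

11.69 kg


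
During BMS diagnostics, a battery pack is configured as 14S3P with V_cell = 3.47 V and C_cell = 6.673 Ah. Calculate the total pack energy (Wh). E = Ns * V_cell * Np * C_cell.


V_pack = 14 * 3.47 = 48.58 V
C_pack = 3 * 6.673 = 20.019 Ah
E = V_pack * C_pack = 48.58 * 20.019 = 972.5 Wh

972.5 Wh


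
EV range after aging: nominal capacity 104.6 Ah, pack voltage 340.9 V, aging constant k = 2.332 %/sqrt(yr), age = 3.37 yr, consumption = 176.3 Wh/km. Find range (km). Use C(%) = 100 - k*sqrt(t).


Step 1: capacity retention = 100 - 2.332 * sqrt(3.37) = 100 - 2.332 * 1.8358 = 95.719%
Step 2: C_now = 104.6 * 95.719/100 = 100.12 Ah
Step 3: E_pack = V * C_now = 340.9 * 100.12 = 34131 Wh
Step 4: range = E_pack / consumption = 34131 / 176.3 = 193.6 km

193.6 km


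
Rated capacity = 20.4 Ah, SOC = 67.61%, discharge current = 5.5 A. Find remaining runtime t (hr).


Step 1: remaining = SOC/100 * C_total = 67.61/100 * 20.4 = 13.792 Ah
Step 2: t = remaining / I = 13.792 / 5.5 = 2.508 hr

2.508 hr


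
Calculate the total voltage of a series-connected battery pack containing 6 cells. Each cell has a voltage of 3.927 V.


V_pack = n * V_cell = 6 * 3.927 = 23.562 V

23.562 V


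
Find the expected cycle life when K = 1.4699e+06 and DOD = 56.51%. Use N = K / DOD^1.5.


Step 1: DOD^1.5 = 56.51^1.5 = 424.8
Step 2: N = 1.4699e+06 / 424.8 = 3460 cycles

3460 cycles


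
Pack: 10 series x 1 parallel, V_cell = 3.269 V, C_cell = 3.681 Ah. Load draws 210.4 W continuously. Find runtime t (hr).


Step 1: E_pack = Ns * V_cell * Np * C_cell = 10 * 3.269 * 1 * 3.681 = 120.33 Wh
Step 2: t = E_pack / P = 120.33 / 210.4 = 0.5719 hr

0.5719 hr


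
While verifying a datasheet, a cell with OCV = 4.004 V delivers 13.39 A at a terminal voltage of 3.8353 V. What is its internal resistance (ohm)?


R = (OCV - V) / I = (4.004 - 3.8353) / 13.39 = 0.01260 ohm

0.01260 ohm


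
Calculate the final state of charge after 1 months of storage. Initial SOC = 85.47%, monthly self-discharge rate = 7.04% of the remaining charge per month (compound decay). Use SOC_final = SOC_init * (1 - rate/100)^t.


decay = (1 - 7.04/100)^1 = 0.9296
SOC_final = 85.47 * 0.9296 = 79.45%

79.45%


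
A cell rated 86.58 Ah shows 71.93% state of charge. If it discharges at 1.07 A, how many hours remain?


Step 1: remaining = SOC/100 * C_total = 71.93/100 * 86.58 = 62.277 Ah
Step 2: t = remaining / I = 62.277 / 1.07 = 58.20 hr

58.20 hr


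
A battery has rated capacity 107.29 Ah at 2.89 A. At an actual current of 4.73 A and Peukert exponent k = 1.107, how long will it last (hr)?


t_rated = C / I_rated = 107.29 / 2.89 = 37.125 hr
(I_rated/I)^k = (0.61099)^1.107 = 0.57962
t = t_rated * (I_rated/I)^k = 37.125 * 0.57962 = 21.52 hr

21.52 hr


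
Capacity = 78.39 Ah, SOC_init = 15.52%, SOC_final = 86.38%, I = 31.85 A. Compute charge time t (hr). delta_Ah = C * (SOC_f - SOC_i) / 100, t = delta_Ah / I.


delta_Ah = 78.39 * (86.38 - 15.52) / 100 = 55.547 Ah
t = delta_Ah / I = 55.547 / 31.85 = 1.744 hr

1.744 hr


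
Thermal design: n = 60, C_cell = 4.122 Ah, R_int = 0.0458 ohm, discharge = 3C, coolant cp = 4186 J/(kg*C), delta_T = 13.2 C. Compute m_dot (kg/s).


Step 1: I = 3 * 4.122 = 12.366 A
Step 2: Q_cell = I^2 * R = 12.366^2 * 0.0458 = 7.0036 W
Step 3: Q_total = 60 * 7.0036 = 420.22 W
Step 4: m_dot = Q_total / (cp * dT) = 420.22 / (4186 * 13.2) = 0.007605 kg/s

0.007605 kg/s


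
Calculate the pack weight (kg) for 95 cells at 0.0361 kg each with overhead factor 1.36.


m_pack = n * m_cell * overhead = 95 * 0.0361 * 1.36 = 4.664 kg

4.664 kg


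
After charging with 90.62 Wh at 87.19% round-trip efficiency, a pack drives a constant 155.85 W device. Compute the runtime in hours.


Step 1: E_discharge = eta/100 * E_charge = 87.19/100 * 90.62 = 79.012 Wh
Step 2: t = E_discharge / P = 79.012 / 155.85 = 0.5070 hr

0.5070 hr


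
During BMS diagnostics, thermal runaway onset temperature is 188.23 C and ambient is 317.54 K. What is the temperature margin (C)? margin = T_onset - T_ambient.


Convert: T_ambient = 317.54 K = 44.39 C
margin = 188.23 - 44.39 = 143.84 C

143.84 C


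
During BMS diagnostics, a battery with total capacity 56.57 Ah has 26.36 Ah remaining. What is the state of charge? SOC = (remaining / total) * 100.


SOC = (remaining / total) * 100 = (26.36 / 56.57) * 100 = 46.60%

46.60%


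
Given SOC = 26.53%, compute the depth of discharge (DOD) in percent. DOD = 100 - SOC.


DOD = 100 - SOC = 100 - 26.53 = 73.47%

73.47%


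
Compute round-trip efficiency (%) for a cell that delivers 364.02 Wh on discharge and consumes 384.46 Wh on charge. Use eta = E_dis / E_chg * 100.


Round-trip efficiency = 364.02/384.46 * 100% = 94.68%

94.68%


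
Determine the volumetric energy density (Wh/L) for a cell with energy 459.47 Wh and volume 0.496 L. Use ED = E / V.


ED = E / V = 459.47 / 0.496 = 926.4 Wh/L

926.4 Wh/L


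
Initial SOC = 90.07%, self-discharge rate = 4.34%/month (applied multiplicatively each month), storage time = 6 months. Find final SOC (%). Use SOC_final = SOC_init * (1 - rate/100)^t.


Monthly retention factor = 1 - 4.34/100 = 0.9566
Over 6 months: factor^6 = 0.76627
SOC_final = 90.07 * 0.76627 = 69.02%

69.02%


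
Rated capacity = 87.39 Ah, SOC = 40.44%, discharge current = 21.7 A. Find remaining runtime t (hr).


Step 1: remaining = SOC/100 * C_total = 40.44/100 * 87.39 = 35.341 Ah
Step 2: t = remaining / I = 35.341 / 21.7 = 1.629 hr

1.629 hr


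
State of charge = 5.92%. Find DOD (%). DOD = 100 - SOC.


Complement of SOC: DOD = 100% - 5.92% = 94.08%

94.08%


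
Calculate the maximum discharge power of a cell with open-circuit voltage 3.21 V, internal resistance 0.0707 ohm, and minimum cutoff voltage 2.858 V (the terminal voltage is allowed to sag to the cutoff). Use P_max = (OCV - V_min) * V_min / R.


dV = OCV - V_min = 0.352 V (so I_max = dV / R)
P_max = dV * V_min / R = 0.352 * 2.858 / 0.0707 = 14.23 W

14.23 W


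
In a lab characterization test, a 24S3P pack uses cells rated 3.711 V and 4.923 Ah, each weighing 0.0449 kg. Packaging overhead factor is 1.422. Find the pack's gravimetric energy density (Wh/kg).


Step 1: V_pack = 24 * 3.711 = 89.064 V
Step 2: C_pack = 3 * 4.923 = 14.769 Ah
Step 3: E_pack = V_pack * C_pack = 89.064 * 14.769 = 1315.4 Wh
Step 4: m_pack = 24 * 3 * 0.0449 * 1.422 = 4.597 kg
Step 5: ED = E_pack / m_pack = 1315.4 / 4.597 = 286.1 Wh/kg

286.1 Wh/kg


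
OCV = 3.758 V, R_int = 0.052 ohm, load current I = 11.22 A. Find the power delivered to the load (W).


Step 1: V_terminal = OCV - I*R = 3.758 - 11.22 * 0.052 = 3.1746 V
Step 2: P_out = V_terminal * I = 3.1746 * 11.22 = 35.62 W

35.62 W


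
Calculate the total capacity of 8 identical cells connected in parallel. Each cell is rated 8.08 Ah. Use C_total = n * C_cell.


Parallel capacities add: 8 * 8.08 Ah = 64.64 Ah

64.64 Ah


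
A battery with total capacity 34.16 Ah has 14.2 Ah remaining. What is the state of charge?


SOC% = 14.2 / 34.16 * 100 = 41.57%

41.57%


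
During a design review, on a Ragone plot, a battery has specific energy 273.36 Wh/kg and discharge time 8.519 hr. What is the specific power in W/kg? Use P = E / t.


P_specific = E / t = 273.36 / 8.519 = 32.09 W/kg

32.09 W/kg


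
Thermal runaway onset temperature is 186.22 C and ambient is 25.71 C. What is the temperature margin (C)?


Safety margin = 186.22 C - 25.71 C = 160.51 C

160.51 C


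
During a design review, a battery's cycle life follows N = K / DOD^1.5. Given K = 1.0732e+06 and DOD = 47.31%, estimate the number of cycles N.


DOD^1.5 = 325.41
N = K / DOD^1.5 = 1.0732e+06 / 325.41 = 3298

3298 cycles


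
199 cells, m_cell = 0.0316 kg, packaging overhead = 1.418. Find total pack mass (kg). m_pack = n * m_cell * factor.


Cell mass sum = 199 * 0.0316 = 6.2884 kg
With overhead 1.418: m_pack = 6.2884 * 1.418 = 8.917 kg

8.917 kg


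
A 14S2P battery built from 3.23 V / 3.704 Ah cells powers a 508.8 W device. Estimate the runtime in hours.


Step 1: E_pack = Ns * V_cell * Np * C_cell = 14 * 3.23 * 2 * 3.704 = 334.99 Wh
Step 2: t = E_pack / P = 334.99 / 508.8 = 0.6584 hr

0.6584 hr


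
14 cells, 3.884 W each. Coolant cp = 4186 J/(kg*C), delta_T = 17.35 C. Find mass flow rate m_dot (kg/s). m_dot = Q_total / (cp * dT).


Step 1: Total heat Q = 14 * 3.884 W = 54.376 W
Step 2: denom = cp * dT = 4186 * 17.35 = 72627
Step 3: m_dot = 54.376 / 72627 = 7.487e-04 kg/s

7.487e-04 kg/s


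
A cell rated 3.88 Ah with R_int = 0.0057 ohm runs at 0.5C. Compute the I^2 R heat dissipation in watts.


Step 1: I = C_rate * capacity = 0.5 * 3.88 = 1.94 A
Step 2: Q = I^2 * R = 1.94^2 * 0.0057 = 3.7636 * 0.0057 = 0.02145 W

0.02145 W


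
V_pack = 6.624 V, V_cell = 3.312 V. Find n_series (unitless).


n = V_pack / V_cell = 6.624 / 3.312 = 2

2


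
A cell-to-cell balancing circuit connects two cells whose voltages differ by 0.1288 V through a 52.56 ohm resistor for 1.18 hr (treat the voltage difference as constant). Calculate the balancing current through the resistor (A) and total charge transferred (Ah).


First, Ohm's law: I_bal = 0.1288 V / 52.56 ohm = 0.0024505 A
Then Q = I * t = 0.0024505 A * 1.18 hr = 0.002892 Ah

I=0.0024505 A, Q=0.002892 Ah


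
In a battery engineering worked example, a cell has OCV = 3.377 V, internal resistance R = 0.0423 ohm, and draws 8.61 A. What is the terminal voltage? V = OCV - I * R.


IR drop = 8.61 * 0.0423 = 0.3642 V
V = 3.377 - 0.3642 = 3.013 V

3.013 V


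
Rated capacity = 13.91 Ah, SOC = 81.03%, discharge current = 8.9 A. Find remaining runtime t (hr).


Step 1: remaining = SOC/100 * C_total = 81.03/100 * 13.91 = 11.271 Ah
Step 2: t = remaining / I = 11.271 / 8.9 = 1.266 hr

1.266 hr


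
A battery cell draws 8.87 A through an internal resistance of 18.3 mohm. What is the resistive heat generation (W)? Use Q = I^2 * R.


Convert: R = 18.3 mohm = 0.0183 ohm
I^2 = 78.677
Q = 78.677 * 0.0183 = 1.440 W

1.440 W


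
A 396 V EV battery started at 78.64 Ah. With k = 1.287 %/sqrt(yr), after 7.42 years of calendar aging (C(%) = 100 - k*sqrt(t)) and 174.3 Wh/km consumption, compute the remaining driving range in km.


Step 1: capacity retention = 100 - 1.287 * sqrt(7.42) = 100 - 1.287 * 2.724 = 96.494%
Step 2: C_now = 78.64 * 96.494/100 = 75.883 Ah
Step 3: E_pack = V * C_now = 396 * 75.883 = 30050 Wh
Step 4: range = E_pack / consumption = 30050 / 174.3 = 172.4 km

172.4 km


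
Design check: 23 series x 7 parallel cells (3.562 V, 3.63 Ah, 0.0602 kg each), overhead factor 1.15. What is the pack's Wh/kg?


Step 1: V_pack = 23 * 3.562 = 81.926 V
Step 2: C_pack = 7 * 3.63 = 25.41 Ah
Step 3: E_pack = V_pack * C_pack = 81.926 * 25.41 = 2081.7 Wh
Step 4: m_pack = 23 * 7 * 0.0602 * 1.15 = 11.146 kg
Step 5: ED = E_pack / m_pack = 2081.7 / 11.146 = 186.8 Wh/kg

186.8 Wh/kg


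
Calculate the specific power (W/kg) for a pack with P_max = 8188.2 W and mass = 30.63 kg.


SP = P / m = 8188.2 / 30.63 = 267.3 W/kg

267.3 W/kg


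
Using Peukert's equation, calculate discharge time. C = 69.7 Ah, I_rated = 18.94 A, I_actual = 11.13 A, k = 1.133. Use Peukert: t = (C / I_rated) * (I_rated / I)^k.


Step 1: t_rated = C / I_rated = 69.7 / 18.94 = 3.68 hr
Step 2: ratio = 18.94 / 11.13 = 1.7017
Step 3: ratio^k = 1.7017^1.133 = 1.8264
Step 4: t = t_rated * ratio^k = 3.68 * 1.8264 = 6.721 hr

6.721 hr


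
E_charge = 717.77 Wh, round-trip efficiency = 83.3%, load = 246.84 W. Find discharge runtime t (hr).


Step 1: E_discharge = eta/100 * E_charge = 83.3/100 * 717.77 = 597.9 Wh
Step 2: t = E_discharge / P = 597.9 / 246.84 = 2.422 hr

2.422 hr


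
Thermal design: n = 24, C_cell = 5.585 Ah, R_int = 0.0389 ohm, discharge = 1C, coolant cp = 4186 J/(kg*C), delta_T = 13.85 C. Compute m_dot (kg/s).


Step 1: I = 1 * 5.585 = 5.585 A
Step 2: Q_cell = I^2 * R = 5.585^2 * 0.0389 = 1.2134 W
Step 3: Q_total = 24 * 1.2134 = 29.122 W
Step 4: m_dot = Q_total / (cp * dT) = 29.122 / (4186 * 13.85) = 5.023e-04 kg/s

5.023e-04 kg/s


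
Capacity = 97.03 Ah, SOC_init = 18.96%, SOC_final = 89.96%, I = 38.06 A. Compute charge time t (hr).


delta_Ah = 97.03 * (89.96 - 18.96) / 100 = 68.891 Ah
t = delta_Ah / I = 68.891 / 38.06 = 1.810 hr

1.810 hr


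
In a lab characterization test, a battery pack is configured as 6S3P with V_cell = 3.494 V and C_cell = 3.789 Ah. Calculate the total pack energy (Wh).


V_pack = 6 * 3.494 = 20.964 V
C_pack = 3 * 3.789 = 11.367 Ah
E = V_pack * C_pack = 20.964 * 11.367 = 238.3 Wh

238.3 Wh


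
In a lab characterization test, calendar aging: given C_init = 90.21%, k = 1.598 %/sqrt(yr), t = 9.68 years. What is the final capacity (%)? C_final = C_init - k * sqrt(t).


Step 1: sqrt(9.68 yr) = 3.1113
Step 2: drop = 1.598 * 3.1113 = 4.9719
Step 3: C_final = 90.21 - 4.9719 = 85.24%

85.24%


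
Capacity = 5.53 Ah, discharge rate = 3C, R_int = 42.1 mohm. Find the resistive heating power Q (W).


Convert: R = 42.1 mohm = 0.0421 ohm
Step 1: I = C_rate * capacity = 3 * 5.53 = 16.59 A
Step 2: Q = I^2 * R = 16.59^2 * 0.0421 = 275.23 * 0.0421 = 11.59 W

11.59 W


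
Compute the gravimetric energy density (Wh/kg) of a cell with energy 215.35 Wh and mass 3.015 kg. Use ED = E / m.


ED = E / m = 215.35 / 3.015 = 71.43 Wh/kg

71.43 Wh/kg


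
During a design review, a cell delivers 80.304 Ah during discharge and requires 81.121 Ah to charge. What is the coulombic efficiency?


eta_c = Q_dis / Q_chg * 100 = 80.304 / 81.121 * 100 = 98.99%

98.99%


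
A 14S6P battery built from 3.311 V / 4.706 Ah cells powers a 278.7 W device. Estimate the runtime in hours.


Step 1: E_pack = Ns * V_cell * Np * C_cell = 14 * 3.311 * 6 * 4.706 = 1308.9 Wh
Step 2: t = E_pack / P = 1308.9 / 278.7 = 4.696 hr

4.696 hr


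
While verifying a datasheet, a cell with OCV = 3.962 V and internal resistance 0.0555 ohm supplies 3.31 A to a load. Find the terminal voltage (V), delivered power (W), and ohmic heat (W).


Step 1: V_terminal = OCV - I*R = 3.962 - 3.31 * 0.0555 = 3.7783 V
Step 2: P_out = V_terminal * I = 3.7783 * 3.31 = 12.51 W
Step 3: Q = I^2 * R = 3.31^2 * 0.0555 = 0.6081 W

V=3.7783 V, P=12.51 W, Q=0.6081 W


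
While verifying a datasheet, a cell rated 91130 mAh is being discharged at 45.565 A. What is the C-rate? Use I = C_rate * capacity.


Convert: capacity = 91130 mAh = 91.13 Ah
C_rate = I / capacity = 45.565 / 91.13 = 0.5C

0.5C


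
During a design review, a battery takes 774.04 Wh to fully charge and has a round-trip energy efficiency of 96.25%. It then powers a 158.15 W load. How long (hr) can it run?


Step 1: E_discharge = eta/100 * E_charge = 96.25/100 * 774.04 = 745.01 Wh
Step 2: t = E_discharge / P = 745.01 / 158.15 = 4.711 hr

4.711 hr


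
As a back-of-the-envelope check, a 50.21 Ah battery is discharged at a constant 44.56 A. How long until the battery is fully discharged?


t = capacity / current = 50.21 / 44.56 = 1.127 hr

1.127 hr


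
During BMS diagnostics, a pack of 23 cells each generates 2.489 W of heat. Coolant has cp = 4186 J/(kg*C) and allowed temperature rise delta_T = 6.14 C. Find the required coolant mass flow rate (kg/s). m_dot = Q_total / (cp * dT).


Q_total = 23 * 2.489 = 57.247 W
m_dot = Q_total / (cp * dT) = 57.247 / (4186 * 6.14) = 0.002227 kg/s

0.002227 kg/s


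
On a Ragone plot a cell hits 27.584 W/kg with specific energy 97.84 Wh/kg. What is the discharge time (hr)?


t = E / P = 97.84 / 27.584 = 3.547 hr

3.547 hr


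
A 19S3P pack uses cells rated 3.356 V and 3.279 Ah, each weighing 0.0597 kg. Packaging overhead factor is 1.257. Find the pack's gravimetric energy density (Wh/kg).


Step 1: V_pack = 19 * 3.356 = 63.764 V
Step 2: C_pack = 3 * 3.279 = 9.837 Ah
Step 3: E_pack = V_pack * C_pack = 63.764 * 9.837 = 627.25 Wh
Step 4: m_pack = 19 * 3 * 0.0597 * 1.257 = 4.2774 kg
Step 5: ED = E_pack / m_pack = 627.25 / 4.2774 = 146.6 Wh/kg

146.6 Wh/kg


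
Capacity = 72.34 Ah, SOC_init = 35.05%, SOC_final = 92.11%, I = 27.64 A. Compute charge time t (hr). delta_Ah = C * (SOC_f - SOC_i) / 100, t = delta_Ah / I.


Step 1: dSOC = 92.11% - 35.05% = 57.06%
Step 2: delta_Ah = 72.34 * 57.06 / 100 = 41.277 Ah
Step 3: t = 41.277 / 27.64 = 1.493 hr

1.493 hr


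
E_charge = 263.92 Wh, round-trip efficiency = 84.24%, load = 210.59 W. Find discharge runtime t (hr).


Step 1: E_discharge = eta/100 * E_charge = 84.24/100 * 263.92 = 222.33 Wh
Step 2: t = E_discharge / P = 222.33 / 210.59 = 1.056 hr

1.056 hr


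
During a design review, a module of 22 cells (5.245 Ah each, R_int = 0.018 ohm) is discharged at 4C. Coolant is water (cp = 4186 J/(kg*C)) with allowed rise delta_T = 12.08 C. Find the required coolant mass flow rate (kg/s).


Step 1: I = 4 * 5.245 = 20.98 A
Step 2: Q_cell = I^2 * R = 20.98^2 * 0.018 = 7.9229 W
Step 3: Q_total = 22 * 7.9229 = 174.3 W
Step 4: m_dot = Q_total / (cp * dT) = 174.3 / (4186 * 12.08) = 0.003447 kg/s

0.003447 kg/s


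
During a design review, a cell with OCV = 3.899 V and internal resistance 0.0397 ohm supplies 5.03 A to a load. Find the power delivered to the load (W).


Step 1: V_terminal = OCV - I*R = 3.899 - 5.03 * 0.0397 = 3.6993 V
Step 2: P_out = V_terminal * I = 3.6993 * 5.03 = 18.61 W

18.61 W


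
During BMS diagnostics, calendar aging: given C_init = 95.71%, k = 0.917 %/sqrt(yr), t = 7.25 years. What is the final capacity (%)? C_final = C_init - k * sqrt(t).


sqrt(t) = sqrt(7.25) = 2.6926
C_final = 95.71 - 0.917 * 2.6926 = 93.24%

93.24%


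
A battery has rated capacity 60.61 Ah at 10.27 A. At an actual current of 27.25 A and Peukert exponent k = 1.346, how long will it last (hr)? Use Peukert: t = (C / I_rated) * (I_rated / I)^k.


Step 1: t_rated = C / I_rated = 60.61 / 10.27 = 5.9017 hr
Step 2: ratio = 10.27 / 27.25 = 0.37688
Step 3: ratio^k = 0.37688^1.346 = 0.26889
Step 4: t = t_rated * ratio^k = 5.9017 * 0.26889 = 1.587 hr

1.587 hr


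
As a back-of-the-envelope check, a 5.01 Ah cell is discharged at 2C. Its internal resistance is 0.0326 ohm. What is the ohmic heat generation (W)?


Step 1: I = C_rate * capacity = 2 * 5.01 = 10.02 A
Step 2: Q = I^2 * R = 10.02^2 * 0.0326 = 100.4 * 0.0326 = 3.273 W

3.273 W


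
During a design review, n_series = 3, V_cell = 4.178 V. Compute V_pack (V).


Series voltages add: 3 * 4.178 V = 12.534 V

12.534 V


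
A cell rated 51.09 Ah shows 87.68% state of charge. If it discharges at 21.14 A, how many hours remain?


Step 1: remaining = SOC/100 * C_total = 87.68/100 * 51.09 = 44.796 Ah
Step 2: t = remaining / I = 44.796 / 21.14 = 2.119 hr

2.119 hr


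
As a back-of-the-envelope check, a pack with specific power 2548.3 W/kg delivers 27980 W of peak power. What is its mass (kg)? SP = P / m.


m = P / SP = 27980 / 2548.3 = 10.98 kg

10.98 kg


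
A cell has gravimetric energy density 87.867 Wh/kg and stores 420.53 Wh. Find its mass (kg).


m = E / ED = 420.53 / 87.867 = 4.786 kg

4.786 kg


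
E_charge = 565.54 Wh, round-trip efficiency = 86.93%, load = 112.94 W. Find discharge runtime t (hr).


Step 1: E_discharge = eta/100 * E_charge = 86.93/100 * 565.54 = 491.62 Wh
Step 2: t = E_discharge / P = 491.62 / 112.94 = 4.353 hr

4.353 hr


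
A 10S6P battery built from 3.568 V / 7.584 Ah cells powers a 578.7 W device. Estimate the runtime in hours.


Step 1: E_pack = Ns * V_cell * Np * C_cell = 10 * 3.568 * 6 * 7.584 = 1623.6 Wh
Step 2: t = E_pack / P = 1623.6 / 578.7 = 2.806 hr

2.806 hr


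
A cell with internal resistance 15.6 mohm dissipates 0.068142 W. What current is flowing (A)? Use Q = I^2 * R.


Convert: R = 15.6 mohm = 0.0156 ohm
I = sqrt(Q / R) = sqrt(0.068142 / 0.0156) = sqrt(4.3681) = 2.090 A

2.090 A


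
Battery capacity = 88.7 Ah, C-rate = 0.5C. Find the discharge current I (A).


At 0.5C: I = 0.5 * 88.7 Ah = 44.35 A

44.35 A


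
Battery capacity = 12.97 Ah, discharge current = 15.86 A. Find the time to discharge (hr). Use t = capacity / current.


t = capacity / current = 12.97 / 15.86 = 0.8178 hr

0.8178 hr


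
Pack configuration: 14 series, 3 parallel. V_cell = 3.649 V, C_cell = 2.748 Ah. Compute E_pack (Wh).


V_pack = 14 * 3.649 = 51.086 V
C_pack = 3 * 2.748 = 8.244 Ah
E = V_pack * C_pack = 51.086 * 8.244 = 421.2 Wh

421.2 Wh


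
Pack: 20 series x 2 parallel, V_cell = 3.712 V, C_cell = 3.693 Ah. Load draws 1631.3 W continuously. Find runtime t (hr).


Step 1: E_pack = Ns * V_cell * Np * C_cell = 20 * 3.712 * 2 * 3.693 = 548.34 Wh
Step 2: t = E_pack / P = 548.34 / 1631.3 = 0.3361 hr

0.3361 hr


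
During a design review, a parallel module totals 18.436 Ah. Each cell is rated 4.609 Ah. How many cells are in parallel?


n = C_total / C_cell = 18.436 / 4.609 = 4

4


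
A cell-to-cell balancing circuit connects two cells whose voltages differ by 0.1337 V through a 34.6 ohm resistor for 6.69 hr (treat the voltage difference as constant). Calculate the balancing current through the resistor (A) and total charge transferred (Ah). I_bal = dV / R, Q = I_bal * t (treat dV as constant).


I_bal = dV / R = 0.1337 / 34.6 = 0.0038642 A
Q = I_bal * t = 0.0038642 * 6.69 = 0.02585 Ah

I=0.0038642 A, Q=0.02585 Ah
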